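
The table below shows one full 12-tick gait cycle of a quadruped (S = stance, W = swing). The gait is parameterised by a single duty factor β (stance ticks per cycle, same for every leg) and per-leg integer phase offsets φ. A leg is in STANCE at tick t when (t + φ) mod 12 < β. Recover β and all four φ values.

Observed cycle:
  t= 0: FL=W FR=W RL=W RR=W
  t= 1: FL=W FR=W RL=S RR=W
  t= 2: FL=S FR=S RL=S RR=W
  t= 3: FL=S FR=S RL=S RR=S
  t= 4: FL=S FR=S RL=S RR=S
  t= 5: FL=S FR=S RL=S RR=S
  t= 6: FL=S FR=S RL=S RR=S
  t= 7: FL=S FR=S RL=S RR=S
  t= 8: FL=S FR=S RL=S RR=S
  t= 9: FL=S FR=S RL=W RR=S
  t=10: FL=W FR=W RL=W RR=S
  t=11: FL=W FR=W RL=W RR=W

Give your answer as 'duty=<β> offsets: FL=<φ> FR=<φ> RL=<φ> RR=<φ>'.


duty=8 offsets: FL=10 FR=10 RL=11 RR=9

duty β = stance ticks per leg = 8
FL: stance ticks = 8; W→S at t=2 → φ=10
FR: stance ticks = 8; W→S at t=2 → φ=10
RL: stance ticks = 8; W→S at t=1 → φ=11
RR: stance ticks = 8; W→S at t=3 → φ=9


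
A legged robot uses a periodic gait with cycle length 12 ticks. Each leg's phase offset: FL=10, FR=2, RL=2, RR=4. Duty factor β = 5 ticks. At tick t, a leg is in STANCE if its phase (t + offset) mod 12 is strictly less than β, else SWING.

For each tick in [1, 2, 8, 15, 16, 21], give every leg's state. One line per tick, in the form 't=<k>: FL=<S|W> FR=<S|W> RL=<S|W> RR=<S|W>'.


t=1: phase=(11,3,3,5) vs β=5 → FL=W FR=S RL=S RR=W
t=2: phase=(0,4,4,6) vs β=5 → FL=S FR=S RL=S RR=W
t=8: phase=(6,10,10,0) vs β=5 → FL=W FR=W RL=W RR=S
t=15: phase=(1,5,5,7) vs β=5 → FL=S FR=W RL=W RR=W
t=16: phase=(2,6,6,8) vs β=5 → FL=S FR=W RL=W RR=W
t=21: phase=(7,11,11,1) vs β=5 → FL=W FR=W RL=W RR=S

t=1: FL=W FR=S RL=S RR=W
t=2: FL=S FR=S RL=S RR=W
t=8: FL=W FR=W RL=W RR=S
t=15: FL=S FR=W RL=W RR=W
t=16: FL=S FR=W RL=W RR=W
t=21: FL=W FR=W RL=W RR=S


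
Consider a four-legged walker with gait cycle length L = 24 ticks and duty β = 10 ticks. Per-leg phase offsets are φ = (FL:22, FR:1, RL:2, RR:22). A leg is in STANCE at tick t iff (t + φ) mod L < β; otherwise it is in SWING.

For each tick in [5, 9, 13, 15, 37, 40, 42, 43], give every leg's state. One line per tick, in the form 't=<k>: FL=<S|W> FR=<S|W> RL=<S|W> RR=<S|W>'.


t=5: phase=(3,6,7,3) vs β=10 → FL=S FR=S RL=S RR=S
t=9: phase=(7,10,11,7) vs β=10 → FL=S FR=W RL=W RR=S
t=13: phase=(11,14,15,11) vs β=10 → FL=W FR=W RL=W RR=W
t=15: phase=(13,16,17,13) vs β=10 → FL=W FR=W RL=W RR=W
t=37: phase=(11,14,15,11) vs β=10 → FL=W FR=W RL=W RR=W
t=40: phase=(14,17,18,14) vs β=10 → FL=W FR=W RL=W RR=W
t=42: phase=(16,19,20,16) vs β=10 → FL=W FR=W RL=W RR=W
t=43: phase=(17,20,21,17) vs β=10 → FL=W FR=W RL=W RR=W

t=5: FL=S FR=S RL=S RR=S
t=9: FL=S FR=W RL=W RR=S
t=13: FL=W FR=W RL=W RR=W
t=15: FL=W FR=W RL=W RR=W
t=37: FL=W FR=W RL=W RR=W
t=40: FL=W FR=W RL=W RR=W
t=42: FL=W FR=W RL=W RR=W
t=43: FL=W FR=W RL=W RR=W


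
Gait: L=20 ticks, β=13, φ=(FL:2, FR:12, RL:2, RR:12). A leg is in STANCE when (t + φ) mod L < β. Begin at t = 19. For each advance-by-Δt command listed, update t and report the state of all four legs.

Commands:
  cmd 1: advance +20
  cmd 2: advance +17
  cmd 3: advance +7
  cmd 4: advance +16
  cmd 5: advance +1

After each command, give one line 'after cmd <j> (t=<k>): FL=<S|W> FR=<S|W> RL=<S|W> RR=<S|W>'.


after cmd 1 (t=39): FL=S FR=S RL=S RR=S
after cmd 2 (t=56): FL=W FR=S RL=W RR=S
after cmd 3 (t=63): FL=S FR=W RL=S RR=W
after cmd 4 (t=79): FL=S FR=S RL=S RR=S
after cmd 5 (t=80): FL=S FR=S RL=S RR=S

start t=19: FL=S FR=S RL=S RR=S
cmd 1: advance +20 → t=39, phase=(1,11,1,11) → FL=S FR=S RL=S RR=S
cmd 2: advance +17 → t=56, phase=(18,8,18,8) → FL=W FR=S RL=W RR=S
cmd 3: advance +7 → t=63, phase=(5,15,5,15) → FL=S FR=W RL=S RR=W
cmd 4: advance +16 → t=79, phase=(1,11,1,11) → FL=S FR=S RL=S RR=S
cmd 5: advance +1 → t=80, phase=(2,12,2,12) → FL=S FR=S RL=S RR=S


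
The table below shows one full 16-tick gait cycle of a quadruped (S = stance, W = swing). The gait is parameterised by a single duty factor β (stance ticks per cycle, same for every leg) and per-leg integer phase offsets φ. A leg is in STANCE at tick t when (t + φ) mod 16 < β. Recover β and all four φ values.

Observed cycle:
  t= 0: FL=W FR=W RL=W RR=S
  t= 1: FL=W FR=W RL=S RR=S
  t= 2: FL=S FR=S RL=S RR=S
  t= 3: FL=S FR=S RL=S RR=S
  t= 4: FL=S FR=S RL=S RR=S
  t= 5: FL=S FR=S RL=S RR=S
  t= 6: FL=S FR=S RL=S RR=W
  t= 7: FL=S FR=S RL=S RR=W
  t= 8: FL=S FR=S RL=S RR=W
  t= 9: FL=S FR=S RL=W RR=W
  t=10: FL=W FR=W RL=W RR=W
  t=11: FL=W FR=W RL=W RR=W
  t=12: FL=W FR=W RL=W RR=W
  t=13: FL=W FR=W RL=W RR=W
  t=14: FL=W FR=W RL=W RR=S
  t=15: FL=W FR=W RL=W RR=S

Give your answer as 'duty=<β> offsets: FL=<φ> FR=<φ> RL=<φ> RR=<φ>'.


duty=8 offsets: FL=14 FR=14 RL=15 RR=2

duty β = stance ticks per leg = 8
FL: stance ticks = 8; W→S at t=2 → φ=14
FR: stance ticks = 8; W→S at t=2 → φ=14
RL: stance ticks = 8; W→S at t=1 → φ=15
RR: stance ticks = 8; W→S at t=14 → φ=2


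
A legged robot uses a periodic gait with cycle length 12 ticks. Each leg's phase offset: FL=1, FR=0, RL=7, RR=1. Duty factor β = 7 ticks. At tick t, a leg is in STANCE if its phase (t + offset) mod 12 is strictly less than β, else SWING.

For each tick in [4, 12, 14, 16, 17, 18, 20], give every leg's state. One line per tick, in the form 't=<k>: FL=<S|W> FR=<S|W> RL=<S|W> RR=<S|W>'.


t=4: phase=(5,4,11,5) vs β=7 → FL=S FR=S RL=W RR=S
t=12: phase=(1,0,7,1) vs β=7 → FL=S FR=S RL=W RR=S
t=14: phase=(3,2,9,3) vs β=7 → FL=S FR=S RL=W RR=S
t=16: phase=(5,4,11,5) vs β=7 → FL=S FR=S RL=W RR=S
t=17: phase=(6,5,0,6) vs β=7 → FL=S FR=S RL=S RR=S
t=18: phase=(7,6,1,7) vs β=7 → FL=W FR=S RL=S RR=W
t=20: phase=(9,8,3,9) vs β=7 → FL=W FR=W RL=S RR=W

t=4: FL=S FR=S RL=W RR=S
t=12: FL=S FR=S RL=W RR=S
t=14: FL=S FR=S RL=W RR=S
t=16: FL=S FR=S RL=W RR=S
t=17: FL=S FR=S RL=S RR=S
t=18: FL=W FR=S RL=S RR=W
t=20: FL=W FR=W RL=S RR=W


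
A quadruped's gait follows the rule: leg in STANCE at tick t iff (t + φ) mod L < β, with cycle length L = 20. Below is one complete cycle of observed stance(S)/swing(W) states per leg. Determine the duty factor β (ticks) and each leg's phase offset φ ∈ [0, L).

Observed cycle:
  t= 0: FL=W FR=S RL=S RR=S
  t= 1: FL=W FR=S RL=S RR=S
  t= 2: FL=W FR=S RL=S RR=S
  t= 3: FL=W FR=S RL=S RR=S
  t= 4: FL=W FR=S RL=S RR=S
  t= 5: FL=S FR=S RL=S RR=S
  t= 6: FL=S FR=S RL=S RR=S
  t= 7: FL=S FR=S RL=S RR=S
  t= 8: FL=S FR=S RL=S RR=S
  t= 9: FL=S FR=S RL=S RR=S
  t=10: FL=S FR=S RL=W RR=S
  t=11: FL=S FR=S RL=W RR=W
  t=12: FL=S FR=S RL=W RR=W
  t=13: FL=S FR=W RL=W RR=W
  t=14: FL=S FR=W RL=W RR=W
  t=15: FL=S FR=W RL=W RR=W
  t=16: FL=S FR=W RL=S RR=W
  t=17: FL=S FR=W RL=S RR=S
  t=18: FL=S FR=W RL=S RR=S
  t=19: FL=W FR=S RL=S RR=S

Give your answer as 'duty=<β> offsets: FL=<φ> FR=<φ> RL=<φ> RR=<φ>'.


duty β = stance ticks per leg = 14
FL: stance ticks = 14; W→S at t=5 → φ=15
FR: stance ticks = 14; W→S at t=19 → φ=1
RL: stance ticks = 14; W→S at t=16 → φ=4
RR: stance ticks = 14; W→S at t=17 → φ=3

duty=14 offsets: FL=15 FR=1 RL=4 RR=3


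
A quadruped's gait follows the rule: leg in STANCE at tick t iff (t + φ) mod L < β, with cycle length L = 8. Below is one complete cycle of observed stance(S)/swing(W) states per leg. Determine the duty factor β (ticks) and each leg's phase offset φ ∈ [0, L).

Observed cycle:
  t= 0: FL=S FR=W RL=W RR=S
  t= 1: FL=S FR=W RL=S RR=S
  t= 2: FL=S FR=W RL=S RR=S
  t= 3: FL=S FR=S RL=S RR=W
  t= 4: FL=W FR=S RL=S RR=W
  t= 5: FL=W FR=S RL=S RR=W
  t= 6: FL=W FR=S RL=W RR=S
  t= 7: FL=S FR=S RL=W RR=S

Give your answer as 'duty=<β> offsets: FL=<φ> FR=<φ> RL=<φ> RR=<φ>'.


duty=5 offsets: FL=1 FR=5 RL=7 RR=2

duty β = stance ticks per leg = 5
FL: stance ticks = 5; W→S at t=7 → φ=1
FR: stance ticks = 5; W→S at t=3 → φ=5
RL: stance ticks = 5; W→S at t=1 → φ=7
RR: stance ticks = 5; W→S at t=6 → φ=2


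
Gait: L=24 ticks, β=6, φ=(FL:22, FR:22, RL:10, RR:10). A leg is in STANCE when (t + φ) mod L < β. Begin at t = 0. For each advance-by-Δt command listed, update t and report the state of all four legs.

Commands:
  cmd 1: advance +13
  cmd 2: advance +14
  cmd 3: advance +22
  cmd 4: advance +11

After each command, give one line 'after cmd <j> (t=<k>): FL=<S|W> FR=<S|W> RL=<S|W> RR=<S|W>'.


after cmd 1 (t=13): FL=W FR=W RL=W RR=W
after cmd 2 (t=27): FL=S FR=S RL=W RR=W
after cmd 3 (t=49): FL=W FR=W RL=W RR=W
after cmd 4 (t=60): FL=W FR=W RL=W RR=W

start t=0: FL=W FR=W RL=W RR=W
cmd 1: advance +13 → t=13, phase=(11,11,23,23) → FL=W FR=W RL=W RR=W
cmd 2: advance +14 → t=27, phase=(1,1,13,13) → FL=S FR=S RL=W RR=W
cmd 3: advance +22 → t=49, phase=(23,23,11,11) → FL=W FR=W RL=W RR=W
cmd 4: advance +11 → t=60, phase=(10,10,22,22) → FL=W FR=W RL=W RR=W


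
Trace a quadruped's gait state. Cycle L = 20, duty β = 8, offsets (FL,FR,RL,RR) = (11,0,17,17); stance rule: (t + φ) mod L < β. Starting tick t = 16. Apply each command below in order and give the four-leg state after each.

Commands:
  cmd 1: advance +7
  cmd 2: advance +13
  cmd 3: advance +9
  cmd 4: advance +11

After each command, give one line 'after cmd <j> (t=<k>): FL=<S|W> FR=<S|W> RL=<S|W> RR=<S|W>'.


after cmd 1 (t=23): FL=W FR=S RL=S RR=S
after cmd 2 (t=36): FL=S FR=W RL=W RR=W
after cmd 3 (t=45): FL=W FR=S RL=S RR=S
after cmd 4 (t=56): FL=S FR=W RL=W RR=W

start t=16: FL=S FR=W RL=W RR=W
cmd 1: advance +7 → t=23, phase=(14,3,0,0) → FL=W FR=S RL=S RR=S
cmd 2: advance +13 → t=36, phase=(7,16,13,13) → FL=S FR=W RL=W RR=W
cmd 3: advance +9 → t=45, phase=(16,5,2,2) → FL=W FR=S RL=S RR=S
cmd 4: advance +11 → t=56, phase=(7,16,13,13) → FL=S FR=W RL=W RR=W


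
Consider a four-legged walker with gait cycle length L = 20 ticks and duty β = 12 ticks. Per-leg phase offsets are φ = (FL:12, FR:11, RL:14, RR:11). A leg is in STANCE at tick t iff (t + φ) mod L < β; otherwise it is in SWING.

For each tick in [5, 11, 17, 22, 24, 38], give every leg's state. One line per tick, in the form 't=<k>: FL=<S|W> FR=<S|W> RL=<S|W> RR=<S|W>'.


t=5: FL=W FR=W RL=W RR=W
t=11: FL=S FR=S RL=S RR=S
t=17: FL=S FR=S RL=S RR=S
t=22: FL=W FR=W RL=W RR=W
t=24: FL=W FR=W RL=W RR=W
t=38: FL=S FR=S RL=W RR=S

t=5: phase=(17,16,19,16) vs β=12 → FL=W FR=W RL=W RR=W
t=11: phase=(3,2,5,2) vs β=12 → FL=S FR=S RL=S RR=S
t=17: phase=(9,8,11,8) vs β=12 → FL=S FR=S RL=S RR=S
t=22: phase=(14,13,16,13) vs β=12 → FL=W FR=W RL=W RR=W
t=24: phase=(16,15,18,15) vs β=12 → FL=W FR=W RL=W RR=W
t=38: phase=(10,9,12,9) vs β=12 → FL=S FR=S RL=W RR=S


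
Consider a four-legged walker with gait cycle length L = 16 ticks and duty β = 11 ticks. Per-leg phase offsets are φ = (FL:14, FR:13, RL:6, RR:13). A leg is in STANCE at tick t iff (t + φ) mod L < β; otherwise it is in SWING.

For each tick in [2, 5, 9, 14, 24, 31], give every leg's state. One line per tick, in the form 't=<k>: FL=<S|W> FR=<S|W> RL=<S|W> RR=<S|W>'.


t=2: phase=(0,15,8,15) vs β=11 → FL=S FR=W RL=S RR=W
t=5: phase=(3,2,11,2) vs β=11 → FL=S FR=S RL=W RR=S
t=9: phase=(7,6,15,6) vs β=11 → FL=S FR=S RL=W RR=S
t=14: phase=(12,11,4,11) vs β=11 → FL=W FR=W RL=S RR=W
t=24: phase=(6,5,14,5) vs β=11 → FL=S FR=S RL=W RR=S
t=31: phase=(13,12,5,12) vs β=11 → FL=W FR=W RL=S RR=W

t=2: FL=S FR=W RL=S RR=W
t=5: FL=S FR=S RL=W RR=S
t=9: FL=S FR=S RL=W RR=S
t=14: FL=W FR=W RL=S RR=W
t=24: FL=S FR=S RL=W RR=S
t=31: FL=W FR=W RL=S RR=W


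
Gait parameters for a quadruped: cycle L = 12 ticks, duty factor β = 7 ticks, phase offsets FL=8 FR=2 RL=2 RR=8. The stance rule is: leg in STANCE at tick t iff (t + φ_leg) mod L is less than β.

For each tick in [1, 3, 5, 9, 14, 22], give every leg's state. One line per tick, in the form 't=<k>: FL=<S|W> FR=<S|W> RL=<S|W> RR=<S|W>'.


t=1: FL=W FR=S RL=S RR=W
t=3: FL=W FR=S RL=S RR=W
t=5: FL=S FR=W RL=W RR=S
t=9: FL=S FR=W RL=W RR=S
t=14: FL=W FR=S RL=S RR=W
t=22: FL=S FR=S RL=S RR=S

t=1: phase=(9,3,3,9) vs β=7 → FL=W FR=S RL=S RR=W
t=3: phase=(11,5,5,11) vs β=7 → FL=W FR=S RL=S RR=W
t=5: phase=(1,7,7,1) vs β=7 → FL=S FR=W RL=W RR=S
t=9: phase=(5,11,11,5) vs β=7 → FL=S FR=W RL=W RR=S
t=14: phase=(10,4,4,10) vs β=7 → FL=W FR=S RL=S RR=W
t=22: phase=(6,0,0,6) vs β=7 → FL=S FR=S RL=S RR=S


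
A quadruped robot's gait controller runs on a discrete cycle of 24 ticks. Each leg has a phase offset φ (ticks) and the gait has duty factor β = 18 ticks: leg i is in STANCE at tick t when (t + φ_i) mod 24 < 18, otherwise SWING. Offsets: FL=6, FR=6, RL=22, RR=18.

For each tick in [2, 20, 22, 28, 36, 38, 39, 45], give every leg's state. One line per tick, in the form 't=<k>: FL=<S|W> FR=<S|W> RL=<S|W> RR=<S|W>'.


t=2: FL=S FR=S RL=S RR=W
t=20: FL=S FR=S RL=W RR=S
t=22: FL=S FR=S RL=W RR=S
t=28: FL=S FR=S RL=S RR=W
t=36: FL=W FR=W RL=S RR=S
t=38: FL=W FR=W RL=S RR=S
t=39: FL=W FR=W RL=S RR=S
t=45: FL=S FR=S RL=W RR=S

t=2: phase=(8,8,0,20) vs β=18 → FL=S FR=S RL=S RR=W
t=20: phase=(2,2,18,14) vs β=18 → FL=S FR=S RL=W RR=S
t=22: phase=(4,4,20,16) vs β=18 → FL=S FR=S RL=W RR=S
t=28: phase=(10,10,2,22) vs β=18 → FL=S FR=S RL=S RR=W
t=36: phase=(18,18,10,6) vs β=18 → FL=W FR=W RL=S RR=S
t=38: phase=(20,20,12,8) vs β=18 → FL=W FR=W RL=S RR=S
t=39: phase=(21,21,13,9) vs β=18 → FL=W FR=W RL=S RR=S
t=45: phase=(3,3,19,15) vs β=18 → FL=S FR=S RL=W RR=S


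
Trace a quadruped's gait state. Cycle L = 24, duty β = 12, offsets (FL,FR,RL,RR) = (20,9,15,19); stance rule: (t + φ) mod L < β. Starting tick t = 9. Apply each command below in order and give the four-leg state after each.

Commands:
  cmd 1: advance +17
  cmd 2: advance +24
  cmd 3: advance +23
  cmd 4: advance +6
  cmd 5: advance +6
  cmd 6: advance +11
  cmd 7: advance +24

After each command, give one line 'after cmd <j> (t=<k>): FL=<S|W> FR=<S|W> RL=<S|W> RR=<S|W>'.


after cmd 1 (t=26): FL=W FR=S RL=W RR=W
after cmd 2 (t=50): FL=W FR=S RL=W RR=W
after cmd 3 (t=73): FL=W FR=S RL=W RR=W
after cmd 4 (t=79): FL=S FR=W RL=W RR=S
after cmd 5 (t=85): FL=S FR=W RL=S RR=S
after cmd 6 (t=96): FL=W FR=S RL=W RR=W
after cmd 7 (t=120): FL=W FR=S RL=W RR=W

start t=9: FL=S FR=W RL=S RR=S
cmd 1: advance +17 → t=26, phase=(22,11,17,21) → FL=W FR=S RL=W RR=W
cmd 2: advance +24 → t=50, phase=(22,11,17,21) → FL=W FR=S RL=W RR=W
cmd 3: advance +23 → t=73, phase=(21,10,16,20) → FL=W FR=S RL=W RR=W
cmd 4: advance +6 → t=79, phase=(3,16,22,2) → FL=S FR=W RL=W RR=S
cmd 5: advance +6 → t=85, phase=(9,22,4,8) → FL=S FR=W RL=S RR=S
cmd 6: advance +11 → t=96, phase=(20,9,15,19) → FL=W FR=S RL=W RR=W
cmd 7: advance +24 → t=120, phase=(20,9,15,19) → FL=W FR=S RL=W RR=W


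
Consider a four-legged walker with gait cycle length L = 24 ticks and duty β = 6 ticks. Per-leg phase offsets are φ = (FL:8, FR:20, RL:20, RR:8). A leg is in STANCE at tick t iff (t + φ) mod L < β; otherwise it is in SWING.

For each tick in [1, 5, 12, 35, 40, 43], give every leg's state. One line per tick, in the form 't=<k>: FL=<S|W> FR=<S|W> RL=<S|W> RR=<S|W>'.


t=1: FL=W FR=W RL=W RR=W
t=5: FL=W FR=S RL=S RR=W
t=12: FL=W FR=W RL=W RR=W
t=35: FL=W FR=W RL=W RR=W
t=40: FL=S FR=W RL=W RR=S
t=43: FL=S FR=W RL=W RR=S

t=1: phase=(9,21,21,9) vs β=6 → FL=W FR=W RL=W RR=W
t=5: phase=(13,1,1,13) vs β=6 → FL=W FR=S RL=S RR=W
t=12: phase=(20,8,8,20) vs β=6 → FL=W FR=W RL=W RR=W
t=35: phase=(19,7,7,19) vs β=6 → FL=W FR=W RL=W RR=W
t=40: phase=(0,12,12,0) vs β=6 → FL=S FR=W RL=W RR=S
t=43: phase=(3,15,15,3) vs β=6 → FL=S FR=W RL=W RR=S


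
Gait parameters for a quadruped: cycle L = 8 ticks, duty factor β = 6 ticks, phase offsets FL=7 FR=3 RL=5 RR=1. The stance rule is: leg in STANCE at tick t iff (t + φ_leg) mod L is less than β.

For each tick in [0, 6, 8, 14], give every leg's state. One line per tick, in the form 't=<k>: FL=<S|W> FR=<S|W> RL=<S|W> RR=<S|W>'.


t=0: FL=W FR=S RL=S RR=S
t=6: FL=S FR=S RL=S RR=W
t=8: FL=W FR=S RL=S RR=S
t=14: FL=S FR=S RL=S RR=W

t=0: phase=(7,3,5,1) vs β=6 → FL=W FR=S RL=S RR=S
t=6: phase=(5,1,3,7) vs β=6 → FL=S FR=S RL=S RR=W
t=8: phase=(7,3,5,1) vs β=6 → FL=W FR=S RL=S RR=S
t=14: phase=(5,1,3,7) vs β=6 → FL=S FR=S RL=S RR=W


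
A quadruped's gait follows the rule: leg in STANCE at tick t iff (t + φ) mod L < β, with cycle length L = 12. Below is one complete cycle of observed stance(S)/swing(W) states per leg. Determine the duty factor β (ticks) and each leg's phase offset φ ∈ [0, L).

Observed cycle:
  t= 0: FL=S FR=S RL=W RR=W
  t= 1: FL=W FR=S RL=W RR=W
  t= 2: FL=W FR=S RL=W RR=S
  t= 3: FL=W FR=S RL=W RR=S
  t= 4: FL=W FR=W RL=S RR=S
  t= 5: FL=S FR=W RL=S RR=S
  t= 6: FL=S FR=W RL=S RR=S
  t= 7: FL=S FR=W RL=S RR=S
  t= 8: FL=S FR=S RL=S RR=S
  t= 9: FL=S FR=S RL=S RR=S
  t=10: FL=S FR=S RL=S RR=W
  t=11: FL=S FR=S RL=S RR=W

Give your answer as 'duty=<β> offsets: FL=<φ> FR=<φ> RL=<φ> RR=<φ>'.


duty β = stance ticks per leg = 8
FL: stance ticks = 8; W→S at t=5 → φ=7
FR: stance ticks = 8; W→S at t=8 → φ=4
RL: stance ticks = 8; W→S at t=4 → φ=8
RR: stance ticks = 8; W→S at t=2 → φ=10

duty=8 offsets: FL=7 FR=4 RL=8 RR=10


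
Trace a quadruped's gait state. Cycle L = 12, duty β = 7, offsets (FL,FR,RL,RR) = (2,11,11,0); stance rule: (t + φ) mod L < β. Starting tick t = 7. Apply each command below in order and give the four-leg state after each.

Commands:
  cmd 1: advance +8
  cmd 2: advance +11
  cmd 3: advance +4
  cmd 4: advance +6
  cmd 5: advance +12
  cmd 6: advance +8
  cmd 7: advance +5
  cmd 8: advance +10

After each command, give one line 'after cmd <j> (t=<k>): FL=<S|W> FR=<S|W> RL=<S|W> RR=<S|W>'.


after cmd 1 (t=15): FL=S FR=S RL=S RR=S
after cmd 2 (t=26): FL=S FR=S RL=S RR=S
after cmd 3 (t=30): FL=W FR=S RL=S RR=S
after cmd 4 (t=36): FL=S FR=W RL=W RR=S
after cmd 5 (t=48): FL=S FR=W RL=W RR=S
after cmd 6 (t=56): FL=W FR=W RL=W RR=W
after cmd 7 (t=61): FL=S FR=S RL=S RR=S
after cmd 8 (t=71): FL=S FR=W RL=W RR=W

start t=7: FL=W FR=S RL=S RR=W
cmd 1: advance +8 → t=15, phase=(5,2,2,3) → FL=S FR=S RL=S RR=S
cmd 2: advance +11 → t=26, phase=(4,1,1,2) → FL=S FR=S RL=S RR=S
cmd 3: advance +4 → t=30, phase=(8,5,5,6) → FL=W FR=S RL=S RR=S
cmd 4: advance +6 → t=36, phase=(2,11,11,0) → FL=S FR=W RL=W RR=S
cmd 5: advance +12 → t=48, phase=(2,11,11,0) → FL=S FR=W RL=W RR=S
cmd 6: advance +8 → t=56, phase=(10,7,7,8) → FL=W FR=W RL=W RR=W
cmd 7: advance +5 → t=61, phase=(3,0,0,1) → FL=S FR=S RL=S RR=S
cmd 8: advance +10 → t=71, phase=(1,10,10,11) → FL=S FR=W RL=W RR=W


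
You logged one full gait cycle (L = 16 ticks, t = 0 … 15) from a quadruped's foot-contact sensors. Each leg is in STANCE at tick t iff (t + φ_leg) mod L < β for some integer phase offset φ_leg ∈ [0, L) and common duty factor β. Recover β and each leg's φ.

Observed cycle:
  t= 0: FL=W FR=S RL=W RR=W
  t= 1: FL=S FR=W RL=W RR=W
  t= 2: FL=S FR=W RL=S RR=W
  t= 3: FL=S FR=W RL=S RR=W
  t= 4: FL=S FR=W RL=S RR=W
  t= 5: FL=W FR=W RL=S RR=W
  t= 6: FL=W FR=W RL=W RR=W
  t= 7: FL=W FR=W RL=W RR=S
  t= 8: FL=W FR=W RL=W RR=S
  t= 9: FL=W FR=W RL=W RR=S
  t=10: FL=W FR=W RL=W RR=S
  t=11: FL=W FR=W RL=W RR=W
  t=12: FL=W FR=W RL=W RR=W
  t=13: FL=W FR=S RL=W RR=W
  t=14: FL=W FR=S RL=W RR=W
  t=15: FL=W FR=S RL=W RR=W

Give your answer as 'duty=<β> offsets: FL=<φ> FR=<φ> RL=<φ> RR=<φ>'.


duty=4 offsets: FL=15 FR=3 RL=14 RR=9

duty β = stance ticks per leg = 4
FL: stance ticks = 4; W→S at t=1 → φ=15
FR: stance ticks = 4; W→S at t=13 → φ=3
RL: stance ticks = 4; W→S at t=2 → φ=14
RR: stance ticks = 4; W→S at t=7 → φ=9


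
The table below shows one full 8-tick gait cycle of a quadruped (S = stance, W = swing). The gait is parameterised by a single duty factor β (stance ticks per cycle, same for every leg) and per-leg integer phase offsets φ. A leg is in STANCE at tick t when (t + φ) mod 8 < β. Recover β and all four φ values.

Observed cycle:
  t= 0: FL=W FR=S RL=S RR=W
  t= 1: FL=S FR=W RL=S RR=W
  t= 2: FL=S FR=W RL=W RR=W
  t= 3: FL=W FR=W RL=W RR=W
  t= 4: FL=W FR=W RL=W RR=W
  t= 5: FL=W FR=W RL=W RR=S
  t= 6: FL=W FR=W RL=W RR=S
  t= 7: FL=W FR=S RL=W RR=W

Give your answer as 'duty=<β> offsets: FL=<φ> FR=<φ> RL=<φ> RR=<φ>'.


duty=2 offsets: FL=7 FR=1 RL=0 RR=3

duty β = stance ticks per leg = 2
FL: stance ticks = 2; W→S at t=1 → φ=7
FR: stance ticks = 2; W→S at t=7 → φ=1
RL: stance ticks = 2; W→S at t=0 → φ=0
RR: stance ticks = 2; W→S at t=5 → φ=3


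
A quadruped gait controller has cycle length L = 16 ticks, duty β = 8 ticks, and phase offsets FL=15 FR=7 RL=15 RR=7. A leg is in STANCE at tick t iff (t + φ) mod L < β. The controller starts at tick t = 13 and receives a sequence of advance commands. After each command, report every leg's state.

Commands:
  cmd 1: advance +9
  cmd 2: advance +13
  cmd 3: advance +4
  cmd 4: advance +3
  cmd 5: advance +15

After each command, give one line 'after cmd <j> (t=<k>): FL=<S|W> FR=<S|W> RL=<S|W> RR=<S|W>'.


after cmd 1 (t=22): FL=S FR=W RL=S RR=W
after cmd 2 (t=35): FL=S FR=W RL=S RR=W
after cmd 3 (t=39): FL=S FR=W RL=S RR=W
after cmd 4 (t=42): FL=W FR=S RL=W RR=S
after cmd 5 (t=57): FL=W FR=S RL=W RR=S

start t=13: FL=W FR=S RL=W RR=S
cmd 1: advance +9 → t=22, phase=(5,13,5,13) → FL=S FR=W RL=S RR=W
cmd 2: advance +13 → t=35, phase=(2,10,2,10) → FL=S FR=W RL=S RR=W
cmd 3: advance +4 → t=39, phase=(6,14,6,14) → FL=S FR=W RL=S RR=W
cmd 4: advance +3 → t=42, phase=(9,1,9,1) → FL=W FR=S RL=W RR=S
cmd 5: advance +15 → t=57, phase=(8,0,8,0) → FL=W FR=S RL=W RR=S


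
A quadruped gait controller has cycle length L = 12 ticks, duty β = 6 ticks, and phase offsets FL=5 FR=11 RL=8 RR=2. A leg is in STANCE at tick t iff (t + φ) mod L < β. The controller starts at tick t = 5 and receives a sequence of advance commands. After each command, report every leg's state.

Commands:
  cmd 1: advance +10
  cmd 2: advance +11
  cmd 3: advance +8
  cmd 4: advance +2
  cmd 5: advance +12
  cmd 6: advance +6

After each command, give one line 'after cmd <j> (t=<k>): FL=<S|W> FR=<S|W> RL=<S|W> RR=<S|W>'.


start t=5: FL=W FR=S RL=S RR=W
cmd 1: advance +10 → t=15, phase=(8,2,11,5) → FL=W FR=S RL=W RR=S
cmd 2: advance +11 → t=26, phase=(7,1,10,4) → FL=W FR=S RL=W RR=S
cmd 3: advance +8 → t=34, phase=(3,9,6,0) → FL=S FR=W RL=W RR=S
cmd 4: advance +2 → t=36, phase=(5,11,8,2) → FL=S FR=W RL=W RR=S
cmd 5: advance +12 → t=48, phase=(5,11,8,2) → FL=S FR=W RL=W RR=S
cmd 6: advance +6 → t=54, phase=(11,5,2,8) → FL=W FR=S RL=S RR=W

after cmd 1 (t=15): FL=W FR=S RL=W RR=S
after cmd 2 (t=26): FL=W FR=S RL=W RR=S
after cmd 3 (t=34): FL=S FR=W RL=W RR=S
after cmd 4 (t=36): FL=S FR=W RL=W RR=S
after cmd 5 (t=48): FL=S FR=W RL=W RR=S
after cmd 6 (t=54): FL=W FR=S RL=S RR=W


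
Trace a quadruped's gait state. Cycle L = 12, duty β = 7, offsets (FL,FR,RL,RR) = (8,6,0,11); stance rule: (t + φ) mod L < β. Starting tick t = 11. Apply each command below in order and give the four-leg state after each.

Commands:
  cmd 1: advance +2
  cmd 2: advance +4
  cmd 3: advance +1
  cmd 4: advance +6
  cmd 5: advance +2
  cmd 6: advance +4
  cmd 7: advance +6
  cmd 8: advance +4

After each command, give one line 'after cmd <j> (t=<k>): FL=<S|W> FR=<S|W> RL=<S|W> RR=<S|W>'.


after cmd 1 (t=13): FL=W FR=W RL=S RR=S
after cmd 2 (t=17): FL=S FR=W RL=S RR=S
after cmd 3 (t=18): FL=S FR=S RL=S RR=S
after cmd 4 (t=24): FL=W FR=S RL=S RR=W
after cmd 5 (t=26): FL=W FR=W RL=S RR=S
after cmd 6 (t=30): FL=S FR=S RL=S RR=S
after cmd 7 (t=36): FL=W FR=S RL=S RR=W
after cmd 8 (t=40): FL=S FR=W RL=S RR=S

start t=11: FL=W FR=S RL=W RR=W
cmd 1: advance +2 → t=13, phase=(9,7,1,0) → FL=W FR=W RL=S RR=S
cmd 2: advance +4 → t=17, phase=(1,11,5,4) → FL=S FR=W RL=S RR=S
cmd 3: advance +1 → t=18, phase=(2,0,6,5) → FL=S FR=S RL=S RR=S
cmd 4: advance +6 → t=24, phase=(8,6,0,11) → FL=W FR=S RL=S RR=W
cmd 5: advance +2 → t=26, phase=(10,8,2,1) → FL=W FR=W RL=S RR=S
cmd 6: advance +4 → t=30, phase=(2,0,6,5) → FL=S FR=S RL=S RR=S
cmd 7: advance +6 → t=36, phase=(8,6,0,11) → FL=W FR=S RL=S RR=W
cmd 8: advance +4 → t=40, phase=(0,10,4,3) → FL=S FR=W RL=S RR=S


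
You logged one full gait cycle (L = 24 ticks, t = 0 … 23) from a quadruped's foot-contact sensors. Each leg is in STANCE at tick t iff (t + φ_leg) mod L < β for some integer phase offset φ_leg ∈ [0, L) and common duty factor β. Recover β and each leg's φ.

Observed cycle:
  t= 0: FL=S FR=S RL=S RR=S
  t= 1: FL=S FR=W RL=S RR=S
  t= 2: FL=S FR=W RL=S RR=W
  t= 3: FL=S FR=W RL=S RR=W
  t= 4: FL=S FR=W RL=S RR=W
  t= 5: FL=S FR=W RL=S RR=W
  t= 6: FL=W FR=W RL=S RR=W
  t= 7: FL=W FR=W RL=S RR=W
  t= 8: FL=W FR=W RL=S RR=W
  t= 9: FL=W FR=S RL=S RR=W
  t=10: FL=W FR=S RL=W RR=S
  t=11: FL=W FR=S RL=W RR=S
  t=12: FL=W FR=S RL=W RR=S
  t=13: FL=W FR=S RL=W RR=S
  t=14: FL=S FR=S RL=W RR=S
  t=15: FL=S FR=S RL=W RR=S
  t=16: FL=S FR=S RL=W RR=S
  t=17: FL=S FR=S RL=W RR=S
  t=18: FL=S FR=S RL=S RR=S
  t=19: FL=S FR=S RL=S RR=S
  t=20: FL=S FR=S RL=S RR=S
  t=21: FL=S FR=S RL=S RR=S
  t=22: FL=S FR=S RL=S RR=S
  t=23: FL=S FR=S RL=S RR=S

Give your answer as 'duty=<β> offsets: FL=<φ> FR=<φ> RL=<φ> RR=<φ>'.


duty β = stance ticks per leg = 16
FL: stance ticks = 16; W→S at t=14 → φ=10
FR: stance ticks = 16; W→S at t=9 → φ=15
RL: stance ticks = 16; W→S at t=18 → φ=6
RR: stance ticks = 16; W→S at t=10 → φ=14

duty=16 offsets: FL=10 FR=15 RL=6 RR=14


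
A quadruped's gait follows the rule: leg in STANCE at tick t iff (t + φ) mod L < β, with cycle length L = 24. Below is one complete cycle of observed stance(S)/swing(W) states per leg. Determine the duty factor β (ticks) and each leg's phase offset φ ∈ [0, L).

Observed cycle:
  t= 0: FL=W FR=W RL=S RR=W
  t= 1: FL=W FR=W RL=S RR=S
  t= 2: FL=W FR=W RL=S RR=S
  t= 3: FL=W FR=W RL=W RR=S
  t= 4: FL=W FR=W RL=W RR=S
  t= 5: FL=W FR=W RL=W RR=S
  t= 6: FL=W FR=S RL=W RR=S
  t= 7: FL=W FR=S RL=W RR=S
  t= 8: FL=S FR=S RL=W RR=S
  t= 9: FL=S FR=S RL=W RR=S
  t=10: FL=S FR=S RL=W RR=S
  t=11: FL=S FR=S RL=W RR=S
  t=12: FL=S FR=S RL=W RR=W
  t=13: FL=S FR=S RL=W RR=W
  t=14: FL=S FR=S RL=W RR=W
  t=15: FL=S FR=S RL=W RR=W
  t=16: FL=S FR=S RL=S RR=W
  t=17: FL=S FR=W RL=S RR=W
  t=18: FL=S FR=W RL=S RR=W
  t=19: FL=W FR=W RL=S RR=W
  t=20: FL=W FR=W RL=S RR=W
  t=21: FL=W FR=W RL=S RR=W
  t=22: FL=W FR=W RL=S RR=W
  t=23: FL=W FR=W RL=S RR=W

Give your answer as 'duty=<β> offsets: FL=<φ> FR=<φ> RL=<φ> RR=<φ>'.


duty=11 offsets: FL=16 FR=18 RL=8 RR=23

duty β = stance ticks per leg = 11
FL: stance ticks = 11; W→S at t=8 → φ=16
FR: stance ticks = 11; W→S at t=6 → φ=18
RL: stance ticks = 11; W→S at t=16 → φ=8
RR: stance ticks = 11; W→S at t=1 → φ=23


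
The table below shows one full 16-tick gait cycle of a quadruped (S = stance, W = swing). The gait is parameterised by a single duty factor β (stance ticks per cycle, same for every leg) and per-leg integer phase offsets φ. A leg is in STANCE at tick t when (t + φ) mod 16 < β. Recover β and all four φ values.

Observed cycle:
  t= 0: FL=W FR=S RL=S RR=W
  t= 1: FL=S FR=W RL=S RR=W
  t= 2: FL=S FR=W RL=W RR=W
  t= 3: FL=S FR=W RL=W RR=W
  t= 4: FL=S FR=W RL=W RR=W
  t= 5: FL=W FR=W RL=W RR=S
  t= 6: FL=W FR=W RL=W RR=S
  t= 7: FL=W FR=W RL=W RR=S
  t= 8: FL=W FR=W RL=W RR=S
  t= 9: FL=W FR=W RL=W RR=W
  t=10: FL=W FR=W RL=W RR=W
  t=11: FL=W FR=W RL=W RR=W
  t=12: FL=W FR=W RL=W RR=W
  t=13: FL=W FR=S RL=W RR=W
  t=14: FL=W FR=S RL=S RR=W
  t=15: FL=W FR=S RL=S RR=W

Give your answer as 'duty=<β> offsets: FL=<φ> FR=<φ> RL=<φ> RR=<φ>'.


duty=4 offsets: FL=15 FR=3 RL=2 RR=11

duty β = stance ticks per leg = 4
FL: stance ticks = 4; W→S at t=1 → φ=15
FR: stance ticks = 4; W→S at t=13 → φ=3
RL: stance ticks = 4; W→S at t=14 → φ=2
RR: stance ticks = 4; W→S at t=5 → φ=11


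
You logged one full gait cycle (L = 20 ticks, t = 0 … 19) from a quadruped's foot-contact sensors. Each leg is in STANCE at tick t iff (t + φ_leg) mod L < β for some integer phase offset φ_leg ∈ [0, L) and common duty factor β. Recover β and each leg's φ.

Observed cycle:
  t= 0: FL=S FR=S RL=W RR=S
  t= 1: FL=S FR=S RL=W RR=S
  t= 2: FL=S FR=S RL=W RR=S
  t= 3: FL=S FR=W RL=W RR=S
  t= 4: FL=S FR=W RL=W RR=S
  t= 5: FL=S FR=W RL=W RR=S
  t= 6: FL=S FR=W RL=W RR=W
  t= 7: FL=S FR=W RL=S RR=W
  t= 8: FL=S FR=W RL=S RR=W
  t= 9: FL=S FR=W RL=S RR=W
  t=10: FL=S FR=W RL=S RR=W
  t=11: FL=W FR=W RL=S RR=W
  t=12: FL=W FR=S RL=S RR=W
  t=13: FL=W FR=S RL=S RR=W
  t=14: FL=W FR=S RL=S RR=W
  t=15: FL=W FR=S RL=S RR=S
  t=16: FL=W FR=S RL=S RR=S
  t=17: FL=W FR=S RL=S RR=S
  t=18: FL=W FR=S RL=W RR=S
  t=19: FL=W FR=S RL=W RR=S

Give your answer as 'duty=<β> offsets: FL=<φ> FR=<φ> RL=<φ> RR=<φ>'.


duty=11 offsets: FL=0 FR=8 RL=13 RR=5

duty β = stance ticks per leg = 11
FL: stance ticks = 11; W→S at t=0 → φ=0
FR: stance ticks = 11; W→S at t=12 → φ=8
RL: stance ticks = 11; W→S at t=7 → φ=13
RR: stance ticks = 11; W→S at t=15 → φ=5


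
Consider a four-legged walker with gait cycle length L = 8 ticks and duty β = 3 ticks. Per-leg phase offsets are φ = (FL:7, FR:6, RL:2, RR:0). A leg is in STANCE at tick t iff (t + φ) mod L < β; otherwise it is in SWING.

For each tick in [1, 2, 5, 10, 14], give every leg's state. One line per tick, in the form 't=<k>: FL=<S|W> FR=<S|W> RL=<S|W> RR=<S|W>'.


t=1: FL=S FR=W RL=W RR=S
t=2: FL=S FR=S RL=W RR=S
t=5: FL=W FR=W RL=W RR=W
t=10: FL=S FR=S RL=W RR=S
t=14: FL=W FR=W RL=S RR=W

t=1: phase=(0,7,3,1) vs β=3 → FL=S FR=W RL=W RR=S
t=2: phase=(1,0,4,2) vs β=3 → FL=S FR=S RL=W RR=S
t=5: phase=(4,3,7,5) vs β=3 → FL=W FR=W RL=W RR=W
t=10: phase=(1,0,4,2) vs β=3 → FL=S FR=S RL=W RR=S
t=14: phase=(5,4,0,6) vs β=3 → FL=W FR=W RL=S RR=W


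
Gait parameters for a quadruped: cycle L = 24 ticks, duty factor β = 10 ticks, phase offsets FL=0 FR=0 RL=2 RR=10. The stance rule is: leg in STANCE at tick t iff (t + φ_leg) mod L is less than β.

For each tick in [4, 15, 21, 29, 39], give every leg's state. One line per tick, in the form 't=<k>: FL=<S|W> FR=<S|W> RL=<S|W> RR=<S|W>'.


t=4: FL=S FR=S RL=S RR=W
t=15: FL=W FR=W RL=W RR=S
t=21: FL=W FR=W RL=W RR=S
t=29: FL=S FR=S RL=S RR=W
t=39: FL=W FR=W RL=W RR=S

t=4: phase=(4,4,6,14) vs β=10 → FL=S FR=S RL=S RR=W
t=15: phase=(15,15,17,1) vs β=10 → FL=W FR=W RL=W RR=S
t=21: phase=(21,21,23,7) vs β=10 → FL=W FR=W RL=W RR=S
t=29: phase=(5,5,7,15) vs β=10 → FL=S FR=S RL=S RR=W
t=39: phase=(15,15,17,1) vs β=10 → FL=W FR=W RL=W RR=S


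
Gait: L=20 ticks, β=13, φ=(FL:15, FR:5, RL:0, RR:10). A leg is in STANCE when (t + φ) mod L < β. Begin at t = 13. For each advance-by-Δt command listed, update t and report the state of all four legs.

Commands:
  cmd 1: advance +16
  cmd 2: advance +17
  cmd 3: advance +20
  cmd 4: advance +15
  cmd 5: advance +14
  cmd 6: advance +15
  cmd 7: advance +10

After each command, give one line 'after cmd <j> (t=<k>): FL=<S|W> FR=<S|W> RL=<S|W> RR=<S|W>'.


after cmd 1 (t=29): FL=S FR=W RL=S RR=W
after cmd 2 (t=46): FL=S FR=S RL=S RR=W
after cmd 3 (t=66): FL=S FR=S RL=S RR=W
after cmd 4 (t=81): FL=W FR=S RL=S RR=S
after cmd 5 (t=95): FL=S FR=S RL=W RR=S
after cmd 6 (t=110): FL=S FR=W RL=S RR=S
after cmd 7 (t=120): FL=W FR=S RL=S RR=S

start t=13: FL=S FR=W RL=W RR=S
cmd 1: advance +16 → t=29, phase=(4,14,9,19) → FL=S FR=W RL=S RR=W
cmd 2: advance +17 → t=46, phase=(1,11,6,16) → FL=S FR=S RL=S RR=W
cmd 3: advance +20 → t=66, phase=(1,11,6,16) → FL=S FR=S RL=S RR=W
cmd 4: advance +15 → t=81, phase=(16,6,1,11) → FL=W FR=S RL=S RR=S
cmd 5: advance +14 → t=95, phase=(10,0,15,5) → FL=S FR=S RL=W RR=S
cmd 6: advance +15 → t=110, phase=(5,15,10,0) → FL=S FR=W RL=S RR=S
cmd 7: advance +10 → t=120, phase=(15,5,0,10) → FL=W FR=S RL=S RR=S


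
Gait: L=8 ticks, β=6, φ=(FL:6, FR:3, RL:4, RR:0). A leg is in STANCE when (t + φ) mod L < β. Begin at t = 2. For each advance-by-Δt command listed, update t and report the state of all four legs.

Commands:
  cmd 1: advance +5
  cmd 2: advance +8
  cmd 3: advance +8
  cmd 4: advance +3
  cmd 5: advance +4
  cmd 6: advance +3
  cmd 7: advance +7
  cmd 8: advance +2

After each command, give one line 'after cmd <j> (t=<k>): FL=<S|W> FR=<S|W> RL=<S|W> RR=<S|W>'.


start t=2: FL=S FR=S RL=W RR=S
cmd 1: advance +5 → t=7, phase=(5,2,3,7) → FL=S FR=S RL=S RR=W
cmd 2: advance +8 → t=15, phase=(5,2,3,7) → FL=S FR=S RL=S RR=W
cmd 3: advance +8 → t=23, phase=(5,2,3,7) → FL=S FR=S RL=S RR=W
cmd 4: advance +3 → t=26, phase=(0,5,6,2) → FL=S FR=S RL=W RR=S
cmd 5: advance +4 → t=30, phase=(4,1,2,6) → FL=S FR=S RL=S RR=W
cmd 6: advance +3 → t=33, phase=(7,4,5,1) → FL=W FR=S RL=S RR=S
cmd 7: advance +7 → t=40, phase=(6,3,4,0) → FL=W FR=S RL=S RR=S
cmd 8: advance +2 → t=42, phase=(0,5,6,2) → FL=S FR=S RL=W RR=S

after cmd 1 (t=7): FL=S FR=S RL=S RR=W
after cmd 2 (t=15): FL=S FR=S RL=S RR=W
after cmd 3 (t=23): FL=S FR=S RL=S RR=W
after cmd 4 (t=26): FL=S FR=S RL=W RR=S
after cmd 5 (t=30): FL=S FR=S RL=S RR=W
after cmd 6 (t=33): FL=W FR=S RL=S RR=S
after cmd 7 (t=40): FL=W FR=S RL=S RR=S
after cmd 8 (t=42): FL=S FR=S RL=W RR=S


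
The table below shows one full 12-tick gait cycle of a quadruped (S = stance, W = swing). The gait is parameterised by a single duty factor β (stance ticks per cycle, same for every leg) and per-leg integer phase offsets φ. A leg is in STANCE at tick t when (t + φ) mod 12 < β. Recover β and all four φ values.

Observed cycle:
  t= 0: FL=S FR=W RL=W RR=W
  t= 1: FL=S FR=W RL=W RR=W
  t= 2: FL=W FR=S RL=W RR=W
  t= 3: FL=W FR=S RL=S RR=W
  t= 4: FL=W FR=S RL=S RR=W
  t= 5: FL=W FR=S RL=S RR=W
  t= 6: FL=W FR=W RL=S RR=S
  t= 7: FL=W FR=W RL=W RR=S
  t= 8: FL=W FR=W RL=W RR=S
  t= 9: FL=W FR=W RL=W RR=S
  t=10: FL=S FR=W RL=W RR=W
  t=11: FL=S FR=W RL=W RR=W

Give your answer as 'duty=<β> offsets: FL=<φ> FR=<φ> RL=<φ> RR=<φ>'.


duty=4 offsets: FL=2 FR=10 RL=9 RR=6

duty β = stance ticks per leg = 4
FL: stance ticks = 4; W→S at t=10 → φ=2
FR: stance ticks = 4; W→S at t=2 → φ=10
RL: stance ticks = 4; W→S at t=3 → φ=9
RR: stance ticks = 4; W→S at t=6 → φ=6


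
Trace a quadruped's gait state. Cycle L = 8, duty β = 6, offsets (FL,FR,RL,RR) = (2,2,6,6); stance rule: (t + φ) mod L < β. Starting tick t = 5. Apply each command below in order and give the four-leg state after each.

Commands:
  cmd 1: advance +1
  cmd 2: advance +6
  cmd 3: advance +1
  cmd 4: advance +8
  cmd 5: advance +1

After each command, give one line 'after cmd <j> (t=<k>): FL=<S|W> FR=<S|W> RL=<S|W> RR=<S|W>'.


start t=5: FL=W FR=W RL=S RR=S
cmd 1: advance +1 → t=6, phase=(0,0,4,4) → FL=S FR=S RL=S RR=S
cmd 2: advance +6 → t=12, phase=(6,6,2,2) → FL=W FR=W RL=S RR=S
cmd 3: advance +1 → t=13, phase=(7,7,3,3) → FL=W FR=W RL=S RR=S
cmd 4: advance +8 → t=21, phase=(7,7,3,3) → FL=W FR=W RL=S RR=S
cmd 5: advance +1 → t=22, phase=(0,0,4,4) → FL=S FR=S RL=S RR=S

after cmd 1 (t=6): FL=S FR=S RL=S RR=S
after cmd 2 (t=12): FL=W FR=W RL=S RR=S
after cmd 3 (t=13): FL=W FR=W RL=S RR=S
after cmd 4 (t=21): FL=W FR=W RL=S RR=S
after cmd 5 (t=22): FL=S FR=S RL=S RR=S


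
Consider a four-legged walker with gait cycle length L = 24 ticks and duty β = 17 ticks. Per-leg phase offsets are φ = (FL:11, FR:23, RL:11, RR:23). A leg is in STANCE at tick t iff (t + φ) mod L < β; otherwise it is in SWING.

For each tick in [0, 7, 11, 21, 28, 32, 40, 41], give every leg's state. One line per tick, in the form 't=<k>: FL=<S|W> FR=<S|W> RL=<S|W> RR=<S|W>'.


t=0: FL=S FR=W RL=S RR=W
t=7: FL=W FR=S RL=W RR=S
t=11: FL=W FR=S RL=W RR=S
t=21: FL=S FR=W RL=S RR=W
t=28: FL=S FR=S RL=S RR=S
t=32: FL=W FR=S RL=W RR=S
t=40: FL=S FR=S RL=S RR=S
t=41: FL=S FR=S RL=S RR=S

t=0: phase=(11,23,11,23) vs β=17 → FL=S FR=W RL=S RR=W
t=7: phase=(18,6,18,6) vs β=17 → FL=W FR=S RL=W RR=S
t=11: phase=(22,10,22,10) vs β=17 → FL=W FR=S RL=W RR=S
t=21: phase=(8,20,8,20) vs β=17 → FL=S FR=W RL=S RR=W
t=28: phase=(15,3,15,3) vs β=17 → FL=S FR=S RL=S RR=S
t=32: phase=(19,7,19,7) vs β=17 → FL=W FR=S RL=W RR=S
t=40: phase=(3,15,3,15) vs β=17 → FL=S FR=S RL=S RR=S
t=41: phase=(4,16,4,16) vs β=17 → FL=S FR=S RL=S RR=S


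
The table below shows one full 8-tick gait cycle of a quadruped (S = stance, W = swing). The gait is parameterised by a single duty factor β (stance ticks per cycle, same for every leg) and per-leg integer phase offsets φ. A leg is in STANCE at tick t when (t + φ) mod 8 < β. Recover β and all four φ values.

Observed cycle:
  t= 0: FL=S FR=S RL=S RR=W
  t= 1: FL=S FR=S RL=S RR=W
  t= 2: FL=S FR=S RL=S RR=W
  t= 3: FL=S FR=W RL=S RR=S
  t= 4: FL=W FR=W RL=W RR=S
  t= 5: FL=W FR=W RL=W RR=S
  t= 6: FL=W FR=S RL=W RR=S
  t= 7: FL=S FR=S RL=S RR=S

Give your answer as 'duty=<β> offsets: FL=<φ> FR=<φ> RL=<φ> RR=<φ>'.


duty β = stance ticks per leg = 5
FL: stance ticks = 5; W→S at t=7 → φ=1
FR: stance ticks = 5; W→S at t=6 → φ=2
RL: stance ticks = 5; W→S at t=7 → φ=1
RR: stance ticks = 5; W→S at t=3 → φ=5

duty=5 offsets: FL=1 FR=2 RL=1 RR=5


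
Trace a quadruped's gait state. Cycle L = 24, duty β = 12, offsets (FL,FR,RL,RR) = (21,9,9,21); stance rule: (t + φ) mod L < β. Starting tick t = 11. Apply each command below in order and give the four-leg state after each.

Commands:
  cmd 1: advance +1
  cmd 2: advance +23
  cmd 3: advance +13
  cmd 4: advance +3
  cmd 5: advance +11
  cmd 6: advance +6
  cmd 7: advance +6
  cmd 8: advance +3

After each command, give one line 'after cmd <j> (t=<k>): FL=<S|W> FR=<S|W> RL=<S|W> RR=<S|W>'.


after cmd 1 (t=12): FL=S FR=W RL=W RR=S
after cmd 2 (t=35): FL=S FR=W RL=W RR=S
after cmd 3 (t=48): FL=W FR=S RL=S RR=W
after cmd 4 (t=51): FL=S FR=W RL=W RR=S
after cmd 5 (t=62): FL=S FR=W RL=W RR=S
after cmd 6 (t=68): FL=W FR=S RL=S RR=W
after cmd 7 (t=74): FL=W FR=S RL=S RR=W
after cmd 8 (t=77): FL=S FR=W RL=W RR=S

start t=11: FL=S FR=W RL=W RR=S
cmd 1: advance +1 → t=12, phase=(9,21,21,9) → FL=S FR=W RL=W RR=S
cmd 2: advance +23 → t=35, phase=(8,20,20,8) → FL=S FR=W RL=W RR=S
cmd 3: advance +13 → t=48, phase=(21,9,9,21) → FL=W FR=S RL=S RR=W
cmd 4: advance +3 → t=51, phase=(0,12,12,0) → FL=S FR=W RL=W RR=S
cmd 5: advance +11 → t=62, phase=(11,23,23,11) → FL=S FR=W RL=W RR=S
cmd 6: advance +6 → t=68, phase=(17,5,5,17) → FL=W FR=S RL=S RR=W
cmd 7: advance +6 → t=74, phase=(23,11,11,23) → FL=W FR=S RL=S RR=W
cmd 8: advance +3 → t=77, phase=(2,14,14,2) → FL=S FR=W RL=W RR=S


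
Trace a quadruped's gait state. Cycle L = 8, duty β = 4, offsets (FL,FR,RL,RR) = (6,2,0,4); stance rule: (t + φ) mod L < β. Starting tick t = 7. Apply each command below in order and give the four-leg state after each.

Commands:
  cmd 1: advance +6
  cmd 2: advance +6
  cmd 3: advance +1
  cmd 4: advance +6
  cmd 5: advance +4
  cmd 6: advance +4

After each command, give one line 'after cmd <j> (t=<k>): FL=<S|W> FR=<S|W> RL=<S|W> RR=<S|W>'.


start t=7: FL=W FR=S RL=W RR=S
cmd 1: advance +6 → t=13, phase=(3,7,5,1) → FL=S FR=W RL=W RR=S
cmd 2: advance +6 → t=19, phase=(1,5,3,7) → FL=S FR=W RL=S RR=W
cmd 3: advance +1 → t=20, phase=(2,6,4,0) → FL=S FR=W RL=W RR=S
cmd 4: advance +6 → t=26, phase=(0,4,2,6) → FL=S FR=W RL=S RR=W
cmd 5: advance +4 → t=30, phase=(4,0,6,2) → FL=W FR=S RL=W RR=S
cmd 6: advance +4 → t=34, phase=(0,4,2,6) → FL=S FR=W RL=S RR=W

after cmd 1 (t=13): FL=S FR=W RL=W RR=S
after cmd 2 (t=19): FL=S FR=W RL=S RR=W
after cmd 3 (t=20): FL=S FR=W RL=W RR=S
after cmd 4 (t=26): FL=S FR=W RL=S RR=W
after cmd 5 (t=30): FL=W FR=S RL=W RR=S
after cmd 6 (t=34): FL=S FR=W RL=S RR=W


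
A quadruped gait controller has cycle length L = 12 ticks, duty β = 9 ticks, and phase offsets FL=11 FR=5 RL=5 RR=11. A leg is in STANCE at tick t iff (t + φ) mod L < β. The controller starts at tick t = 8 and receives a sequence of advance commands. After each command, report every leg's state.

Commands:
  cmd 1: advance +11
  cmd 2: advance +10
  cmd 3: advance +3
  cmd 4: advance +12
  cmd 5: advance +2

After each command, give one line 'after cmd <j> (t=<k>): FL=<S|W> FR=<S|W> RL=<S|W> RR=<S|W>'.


start t=8: FL=S FR=S RL=S RR=S
cmd 1: advance +11 → t=19, phase=(6,0,0,6) → FL=S FR=S RL=S RR=S
cmd 2: advance +10 → t=29, phase=(4,10,10,4) → FL=S FR=W RL=W RR=S
cmd 3: advance +3 → t=32, phase=(7,1,1,7) → FL=S FR=S RL=S RR=S
cmd 4: advance +12 → t=44, phase=(7,1,1,7) → FL=S FR=S RL=S RR=S
cmd 5: advance +2 → t=46, phase=(9,3,3,9) → FL=W FR=S RL=S RR=W

after cmd 1 (t=19): FL=S FR=S RL=S RR=S
after cmd 2 (t=29): FL=S FR=W RL=W RR=S
after cmd 3 (t=32): FL=S FR=S RL=S RR=S
after cmd 4 (t=44): FL=S FR=S RL=S RR=S
after cmd 5 (t=46): FL=W FR=S RL=S RR=W
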